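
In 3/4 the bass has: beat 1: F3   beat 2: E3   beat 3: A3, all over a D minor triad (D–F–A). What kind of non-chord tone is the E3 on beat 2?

The harmony at that moment is D minor triad (D, F, A); E3 is not a chord tone.
It is approached by step down from F3 and left by leap up to A3.
Step in, leap out, on a weak beat — an escape tone.

Escape tone.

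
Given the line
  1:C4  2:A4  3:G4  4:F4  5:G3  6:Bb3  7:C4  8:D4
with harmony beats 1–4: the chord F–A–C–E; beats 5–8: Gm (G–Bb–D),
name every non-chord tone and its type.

G4 (beat 3) — passing tone; C4 (beat 7) — passing tone.

The harmony at that moment is F major seventh chord (F, A, C, E); G4 is not a chord tone.
It is approached by step down from A4 and left by step down to F4.
Step in, step out in the same direction — a passing tone.
The harmony at that moment is G minor triad (G, Bb, D); C4 is not a chord tone.
It is approached by step up from Bb3 and left by step up to D4.
Step in, step out in the same direction — a passing tone.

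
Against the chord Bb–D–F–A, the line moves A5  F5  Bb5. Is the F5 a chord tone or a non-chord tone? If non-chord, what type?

Bb major seventh chord contains Bb, D, F, A; F is the fifth, so it is a chord tone.

Chord tone (the fifth of Bb major seventh chord).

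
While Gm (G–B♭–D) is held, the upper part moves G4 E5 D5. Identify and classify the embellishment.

E5 is an appoggiatura.

The harmony at that moment is G minor triad (G, B♭, D); E5 is not a chord tone.
It is approached by leap up from G4 and left by step down to D5.
Leap in, step out — an appoggiatura.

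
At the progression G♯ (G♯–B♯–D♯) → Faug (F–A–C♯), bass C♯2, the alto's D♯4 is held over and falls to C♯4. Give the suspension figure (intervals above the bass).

At the second chord the bass is C♯2. The suspended D♯4 lies a ninth above the bass; after resolving down by step to C♯4, the interval above the bass becomes an octave.
Suspension figures are named by those two intervals: 9–8.

9–8 suspension.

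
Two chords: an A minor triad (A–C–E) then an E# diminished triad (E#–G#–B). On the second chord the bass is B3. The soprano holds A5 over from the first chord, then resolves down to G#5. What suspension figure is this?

At the second chord the bass is B3. The suspended A5 lies a seventh above the bass; after resolving down by step to G#5, the interval above the bass becomes a sixth.
Suspension figures are named by those two intervals: 7–6.

7–6 suspension.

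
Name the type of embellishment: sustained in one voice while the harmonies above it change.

Approach: none. Departure: none — a single pitch is sustained while the chords change around it, passing through harmonies that do not contain it.
No melodic motion at all; the dissonance is created entirely by the moving harmonies against the stationary note — a pedal tone (pedal point).

Pedal tone.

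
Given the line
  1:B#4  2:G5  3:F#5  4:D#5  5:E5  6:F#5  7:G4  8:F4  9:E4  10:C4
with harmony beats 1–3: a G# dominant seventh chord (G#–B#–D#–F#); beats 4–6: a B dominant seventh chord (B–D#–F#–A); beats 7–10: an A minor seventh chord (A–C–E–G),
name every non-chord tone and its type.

The harmony at that moment is G# dominant seventh chord (G#, B#, D#, F#); G5 is not a chord tone.
It is approached by leap up from B#4 and left by step down to F#5.
Leap in, step out — an appoggiatura.
The harmony at that moment is B dominant seventh chord (B, D#, F#, A); E5 is not a chord tone.
It is approached by step up from D#5 and left by step up to F#5.
Step in, step out in the same direction — a passing tone.
The harmony at that moment is A minor seventh chord (A, C, E, G); F4 is not a chord tone.
It is approached by step down from G4 and left by step down to E4.
Step in, step out in the same direction — a passing tone.

G5 (beat 2) — appoggiatura; E5 (beat 5) — passing tone; F4 (beat 8) — passing tone.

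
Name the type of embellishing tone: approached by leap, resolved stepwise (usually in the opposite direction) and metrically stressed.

Approach: by leap. Departure: by step. Metric position: strong.
Leap in, step out, in a metrically strong position — an appoggiatura. (It is the mirror image of the escape tone, which steps in and leaps out from a weak position.)

Appoggiatura.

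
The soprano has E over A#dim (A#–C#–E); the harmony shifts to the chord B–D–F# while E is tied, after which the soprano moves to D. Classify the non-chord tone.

E is a suspension.

The harmony at that moment is B minor triad (B, D, F#); E is not a chord tone.
It is held over (the same pitch as the preceding E) and left by step down to D.
Held over from the previous chord and resolving down by step — a suspension.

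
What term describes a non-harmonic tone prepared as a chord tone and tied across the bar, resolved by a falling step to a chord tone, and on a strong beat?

Suspension.

Approach: by preparation — the pitch is first a chord tone, then held (tied or repeated) while the harmony changes under it. Departure: down by step. Metric position: strong.
A prepared dissonance that resolves downward by step — a suspension. (The same figure resolving upward would be a retardation.)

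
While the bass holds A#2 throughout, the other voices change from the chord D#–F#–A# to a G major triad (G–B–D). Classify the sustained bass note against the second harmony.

The harmony at that moment is G major triad (G, B, D); A#2 is not a chord tone.
It is held over (the same pitch as the preceding A#2) and then sustained as the same pitch into the next harmony.
Sustained through a change of harmony — a pedal tone.

Pedal tone (pedal point).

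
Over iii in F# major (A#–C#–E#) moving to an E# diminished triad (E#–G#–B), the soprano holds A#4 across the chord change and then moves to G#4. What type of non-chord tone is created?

The harmony at that moment is E# diminished triad (E#, G#, B); A#4 is not a chord tone.
It is held over (the same pitch as the preceding A#4) and left by step down to G#4.
Held over from the previous chord and resolving down by step — a suspension.

A#4 is a suspension.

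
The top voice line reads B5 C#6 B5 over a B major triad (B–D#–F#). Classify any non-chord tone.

The harmony at that moment is B major triad (B, D#, F#); C#6 is not a chord tone.
It is approached by step up from B5 and left by step down to B5.
Step away and step back to the same note — a neighbor tone (upper neighbor).

C#6 is a neighbor tone.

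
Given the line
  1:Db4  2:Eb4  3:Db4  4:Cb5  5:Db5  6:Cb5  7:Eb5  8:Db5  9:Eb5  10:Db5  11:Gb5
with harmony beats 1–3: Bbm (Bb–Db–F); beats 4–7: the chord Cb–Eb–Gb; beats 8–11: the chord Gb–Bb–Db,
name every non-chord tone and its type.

Eb4 (beat 2) — neighbor tone; Db5 (beat 5) — neighbor tone; Eb5 (beat 9) — neighbor tone.

The harmony at that moment is Bb minor triad (Bb, Db, F); Eb4 is not a chord tone.
It is approached by step up from Db4 and left by step down to Db4.
Step away and step back to the same note — a neighbor tone (upper neighbor).
The harmony at that moment is Cb major triad (Cb, Eb, Gb); Db5 is not a chord tone.
It is approached by step up from Cb5 and left by step down to Cb5.
Step away and step back to the same note — a neighbor tone (upper neighbor).
The harmony at that moment is Gb major triad (Gb, Bb, Db); Eb5 is not a chord tone.
It is approached by step up from Db5 and left by step down to Db5.
Step away and step back to the same note — a neighbor tone (upper neighbor).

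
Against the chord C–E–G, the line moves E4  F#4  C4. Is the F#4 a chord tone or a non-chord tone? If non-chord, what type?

The harmony at that moment is C major triad (C, E, G); F#4 is not a chord tone.
It is approached by step up from E4 and left by leap down to C4.
Step in, leap out — an escape tone.

Non-chord tone — an escape tone.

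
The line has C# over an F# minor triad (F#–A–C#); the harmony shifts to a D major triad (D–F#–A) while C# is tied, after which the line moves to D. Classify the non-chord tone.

The harmony at that moment is D major triad (D, F#, A); C# is not a chord tone.
It is held over (the same pitch as the preceding C#) and left by step up to D.
Held over from the previous chord and resolving up by step — a retardation.

C# is a retardation.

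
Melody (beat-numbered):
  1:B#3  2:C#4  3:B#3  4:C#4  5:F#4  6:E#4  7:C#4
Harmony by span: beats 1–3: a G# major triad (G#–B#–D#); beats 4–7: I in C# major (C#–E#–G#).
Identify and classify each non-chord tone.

The harmony at that moment is G# major triad (G#, B#, D#); C#4 is not a chord tone.
It is approached by step up from B#3 and left by step down to B#3.
Step away and step back to the same note — a neighbor tone (upper neighbor).
The harmony at that moment is C# major triad (C#, E#, G#); F#4 is not a chord tone.
It is approached by leap up from C#4 and left by step down to E#4.
Leap in, step out — an appoggiatura.

C#4 (beat 2) — neighbor tone; F#4 (beat 5) — appoggiatura.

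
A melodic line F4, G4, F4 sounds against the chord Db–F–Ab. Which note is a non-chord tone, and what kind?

G4 is a neighbor tone.

The harmony at that moment is Db major triad (Db, F, Ab); G4 is not a chord tone.
It is approached by step up from F4 and left by step down to F4.
Step away and step back to the same note — a neighbor tone (upper neighbor).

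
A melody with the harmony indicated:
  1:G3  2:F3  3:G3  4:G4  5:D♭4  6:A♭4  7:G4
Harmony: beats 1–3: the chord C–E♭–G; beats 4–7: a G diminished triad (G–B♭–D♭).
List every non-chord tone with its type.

The harmony at that moment is C minor triad (C, E♭, G); F3 is not a chord tone.
It is approached by step down from G3 and left by step up to G3.
Step away and step back to the same note — a neighbor tone (lower neighbor).
The harmony at that moment is G diminished triad (G, B♭, D♭); A♭4 is not a chord tone.
It is approached by leap up from D♭4 and left by step down to G4.
Leap in, step out — an appoggiatura.

F3 (beat 2) — neighbor tone; A♭4 (beat 6) — appoggiatura.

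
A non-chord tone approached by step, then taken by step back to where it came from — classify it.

Approach: by step. Departure: by step in the opposite direction, back to the starting pitch.
Stepwise on both sides but reversing to return to the same chord tone — a neighbor tone. (Had it continued onward in the same direction it would be a passing tone instead.)

Neighbor tone.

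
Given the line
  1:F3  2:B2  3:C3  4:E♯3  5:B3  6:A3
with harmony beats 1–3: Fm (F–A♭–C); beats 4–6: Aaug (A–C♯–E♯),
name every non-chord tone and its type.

B2 (beat 2) — appoggiatura; B3 (beat 5) — appoggiatura.

The harmony at that moment is F minor triad (F, A♭, C); B2 is not a chord tone.
It is approached by leap down from F3 and left by step up to C3.
Leap in, step out — an appoggiatura.
The harmony at that moment is A augmented triad (A, C♯, E♯); B3 is not a chord tone.
It is approached by leap up from E♯3 and left by step down to A3.
Leap in, step out — an appoggiatura.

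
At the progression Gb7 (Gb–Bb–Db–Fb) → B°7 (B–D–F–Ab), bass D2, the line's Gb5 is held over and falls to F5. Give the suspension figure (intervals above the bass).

At the second chord the bass is D2. The suspended Gb5 lies a fourth above the bass; after resolving down by step to F5, the interval above the bass becomes a third.
Suspension figures are named by those two intervals: 4–3.

4–3 suspension.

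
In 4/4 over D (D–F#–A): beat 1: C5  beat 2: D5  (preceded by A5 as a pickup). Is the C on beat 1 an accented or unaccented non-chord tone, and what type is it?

Accented appoggiatura.

The harmony at that moment is D major triad (D, F#, A); C5 is not a chord tone.
It is approached by leap down from A5 and left by step up to D5.
Leap in, step out — an appoggiatura.
It falls on the downbeat, so it is accented.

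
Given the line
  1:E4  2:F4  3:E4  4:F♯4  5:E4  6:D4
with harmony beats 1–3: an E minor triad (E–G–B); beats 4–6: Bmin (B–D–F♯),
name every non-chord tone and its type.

F4 (beat 2) — neighbor tone; E4 (beat 5) — passing tone.

The harmony at that moment is E minor triad (E, G, B); F4 is not a chord tone.
It is approached by step up from E4 and left by step down to E4.
Step away and step back to the same note — a neighbor tone (upper neighbor).
The harmony at that moment is B minor triad (B, D, F♯); E4 is not a chord tone.
It is approached by step down from F♯4 and left by step down to D4.
Step in, step out in the same direction — a passing tone.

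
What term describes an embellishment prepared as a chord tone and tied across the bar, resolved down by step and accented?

Suspension.

Approach: by preparation — the pitch is first a chord tone, then held (tied or repeated) while the harmony changes under it. Departure: down by step. Metric position: strong.
A prepared dissonance that resolves downward by step — a suspension. (The same figure resolving upward would be a retardation.)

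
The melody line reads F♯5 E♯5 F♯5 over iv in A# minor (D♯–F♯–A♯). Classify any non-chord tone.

E♯5 is a neighbor tone.

The harmony at that moment is D♯ minor triad (D♯, F♯, A♯); E♯5 is not a chord tone.
It is approached by step down from F♯5 and left by step up to F♯5.
Step away and step back to the same note — a neighbor tone (lower neighbor).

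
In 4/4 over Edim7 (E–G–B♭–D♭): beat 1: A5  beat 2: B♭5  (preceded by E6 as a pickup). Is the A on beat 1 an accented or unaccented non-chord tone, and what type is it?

Accented appoggiatura.

The harmony at that moment is E diminished seventh chord (E, G, B♭, D♭); A5 is not a chord tone.
It is approached by leap down from E6 and left by step up to B♭5.
Leap in, step out — an appoggiatura.
It falls on the downbeat, so it is accented.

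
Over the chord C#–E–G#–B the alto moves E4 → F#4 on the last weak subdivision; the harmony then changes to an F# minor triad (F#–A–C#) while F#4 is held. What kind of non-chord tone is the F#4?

F#4 is an anticipation.

The harmony at that moment is C# minor seventh chord (C#, E, G#, B); F#4 is not a chord tone.
It is approached by step up from E4 and then sustained as the same pitch into the next harmony.
Arriving early and becoming a chord tone when the harmony changes — an anticipation.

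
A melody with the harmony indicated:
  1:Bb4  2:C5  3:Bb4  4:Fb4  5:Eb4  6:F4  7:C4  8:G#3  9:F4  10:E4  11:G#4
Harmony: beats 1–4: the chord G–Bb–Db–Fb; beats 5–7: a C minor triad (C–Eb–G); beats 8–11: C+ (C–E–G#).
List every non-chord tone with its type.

C5 (beat 2) — neighbor tone; F4 (beat 6) — escape tone; F4 (beat 9) — appoggiatura.

The harmony at that moment is G diminished seventh chord (G, Bb, Db, Fb); C5 is not a chord tone.
It is approached by step up from Bb4 and left by step down to Bb4.
Step away and step back to the same note — a neighbor tone (upper neighbor).
The harmony at that moment is C minor triad (C, Eb, G); F4 is not a chord tone.
It is approached by step up from Eb4 and left by leap down to C4.
Step in, leap out — an escape tone.
The harmony at that moment is C augmented triad (C, E, G#); F4 is not a chord tone.
It is approached by leap up from G#3 and left by step down to E4.
Leap in, step out — an appoggiatura.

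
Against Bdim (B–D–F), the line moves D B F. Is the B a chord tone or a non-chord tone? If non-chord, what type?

B diminished triad contains B, D, F; B is the root, so it is a chord tone.

Chord tone (the root of B diminished triad).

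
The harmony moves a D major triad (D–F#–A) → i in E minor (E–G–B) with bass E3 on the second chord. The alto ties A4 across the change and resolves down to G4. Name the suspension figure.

At the second chord the bass is E3. The suspended A4 lies a fourth above the bass; after resolving down by step to G4, the interval above the bass becomes a third.
Suspension figures are named by those two intervals: 4–3.

4–3 suspension.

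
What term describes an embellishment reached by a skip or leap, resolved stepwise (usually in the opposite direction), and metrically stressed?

Approach: by leap. Departure: by step. Metric position: strong.
Leap in, step out, in a metrically strong position — an appoggiatura. (It is the mirror image of the escape tone, which steps in and leaps out from a weak position.)

Appoggiatura.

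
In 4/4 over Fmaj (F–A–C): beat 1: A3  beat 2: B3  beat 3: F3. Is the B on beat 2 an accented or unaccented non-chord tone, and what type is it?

The harmony at that moment is F major triad (F, A, C); B3 is not a chord tone.
It is approached by step up from A3 and left by leap down to F3.
Step in, leap out — an escape tone.
It falls on a weak beat, so it is unaccented.

Unaccented escape tone.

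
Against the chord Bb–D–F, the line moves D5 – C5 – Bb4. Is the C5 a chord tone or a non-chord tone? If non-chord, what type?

The harmony at that moment is Bb major triad (Bb, D, F); C5 is not a chord tone.
It is approached by step down from D5 and left by step down to Bb4.
Step in, step out in the same direction — a passing tone.

Non-chord tone — a passing tone.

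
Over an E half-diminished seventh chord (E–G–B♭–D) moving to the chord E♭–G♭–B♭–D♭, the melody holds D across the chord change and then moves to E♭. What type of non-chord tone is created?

The harmony at that moment is E♭ minor seventh chord (E♭, G♭, B♭, D♭); D is not a chord tone.
It is held over (the same pitch as the preceding D) and left by step up to E♭.
Held over from the previous chord and resolving up by step — a retardation.

D is a retardation.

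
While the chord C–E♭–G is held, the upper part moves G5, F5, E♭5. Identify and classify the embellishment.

F5 is a passing tone.

The harmony at that moment is C minor triad (C, E♭, G); F5 is not a chord tone.
It is approached by step down from G5 and left by step down to E♭5.
Step in, step out in the same direction — a passing tone.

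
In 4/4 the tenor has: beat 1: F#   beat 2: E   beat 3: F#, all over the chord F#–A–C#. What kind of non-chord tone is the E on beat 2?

Lower neighbor tone.

The harmony at that moment is F# minor triad (F#, A, C#); E is not a chord tone.
It is approached by step down from F# and left by step up to F#.
Step away and step back to the same note — a neighbor tone (lower neighbor).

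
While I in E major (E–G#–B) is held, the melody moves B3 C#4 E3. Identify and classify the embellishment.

C#4 is an escape tone.

The harmony at that moment is E major triad (E, G#, B); C#4 is not a chord tone.
It is approached by step up from B3 and left by leap down to E3.
Step in, leap out — an escape tone.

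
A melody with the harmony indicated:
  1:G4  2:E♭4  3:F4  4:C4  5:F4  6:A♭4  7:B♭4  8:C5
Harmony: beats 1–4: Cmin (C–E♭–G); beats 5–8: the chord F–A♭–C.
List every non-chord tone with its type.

F4 (beat 3) — escape tone; B♭4 (beat 7) — passing tone.

The harmony at that moment is C minor triad (C, E♭, G); F4 is not a chord tone.
It is approached by step up from E♭4 and left by leap down to C4.
Step in, leap out — an escape tone.
The harmony at that moment is F minor triad (F, A♭, C); B♭4 is not a chord tone.
It is approached by step up from A♭4 and left by step up to C5.
Step in, step out in the same direction — a passing tone.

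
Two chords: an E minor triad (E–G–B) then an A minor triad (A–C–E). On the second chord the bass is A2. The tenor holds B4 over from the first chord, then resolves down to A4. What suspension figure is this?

At the second chord the bass is A2. The suspended B4 lies a ninth above the bass; after resolving down by step to A4, the interval above the bass becomes an octave.
Suspension figures are named by those two intervals: 9–8.

9–8 suspension.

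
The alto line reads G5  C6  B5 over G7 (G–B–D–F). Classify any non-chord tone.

C6 is an appoggiatura.

The harmony at that moment is G dominant seventh chord (G, B, D, F); C6 is not a chord tone.
It is approached by leap up from G5 and left by step down to B5.
Leap in, step out — an appoggiatura.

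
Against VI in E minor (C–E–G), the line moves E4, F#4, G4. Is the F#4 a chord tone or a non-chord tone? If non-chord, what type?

The harmony at that moment is C major triad (C, E, G); F#4 is not a chord tone.
It is approached by step up from E4 and left by step up to G4.
Step in, step out in the same direction — a passing tone.

Non-chord tone — a passing tone.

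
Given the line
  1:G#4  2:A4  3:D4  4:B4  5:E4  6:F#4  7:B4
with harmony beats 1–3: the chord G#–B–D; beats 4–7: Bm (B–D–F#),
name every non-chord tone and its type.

The harmony at that moment is G# diminished triad (G#, B, D); A4 is not a chord tone.
It is approached by step up from G#4 and left by leap down to D4.
Step in, leap out — an escape tone.
The harmony at that moment is B minor triad (B, D, F#); E4 is not a chord tone.
It is approached by leap down from B4 and left by step up to F#4.
Leap in, step out — an appoggiatura.

A4 (beat 2) — escape tone; E4 (beat 5) — appoggiatura.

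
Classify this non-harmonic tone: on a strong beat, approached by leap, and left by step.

Approach: by leap. Departure: by step. Metric position: strong.
Leap in, step out, in a metrically strong position — an appoggiatura. (It is the mirror image of the escape tone, which steps in and leaps out from a weak position.)

Appoggiatura.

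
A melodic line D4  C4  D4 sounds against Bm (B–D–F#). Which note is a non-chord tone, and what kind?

C4 is a neighbor tone.

The harmony at that moment is B minor triad (B, D, F#); C4 is not a chord tone.
It is approached by step down from D4 and left by step up to D4.
Step away and step back to the same note — a neighbor tone (lower neighbor).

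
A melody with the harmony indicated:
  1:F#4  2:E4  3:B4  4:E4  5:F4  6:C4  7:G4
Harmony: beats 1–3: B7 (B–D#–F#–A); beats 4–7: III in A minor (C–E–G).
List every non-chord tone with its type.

E4 (beat 2) — escape tone; F4 (beat 5) — escape tone.

The harmony at that moment is B dominant seventh chord (B, D#, F#, A); E4 is not a chord tone.
It is approached by step down from F#4 and left by leap up to B4.
Step in, leap out — an escape tone.
The harmony at that moment is C major triad (C, E, G); F4 is not a chord tone.
It is approached by step up from E4 and left by leap down to C4.
Step in, leap out — an escape tone.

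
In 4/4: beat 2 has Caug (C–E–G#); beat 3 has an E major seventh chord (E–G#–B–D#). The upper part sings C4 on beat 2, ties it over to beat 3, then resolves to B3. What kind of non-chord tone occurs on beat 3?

The harmony at that moment is E major seventh chord (E, G#, B, D#); C4 is not a chord tone.
It is held over (the same pitch as the preceding C4) and left by step down to B3.
Held over from the previous chord and resolving down by step — a suspension.

Suspension.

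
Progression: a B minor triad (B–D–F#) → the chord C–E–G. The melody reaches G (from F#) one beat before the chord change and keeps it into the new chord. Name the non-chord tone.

G is an anticipation.

The harmony at that moment is B minor triad (B, D, F#); G is not a chord tone.
It is approached by step up from F# and then sustained as the same pitch into the next harmony.
Arriving early and becoming a chord tone when the harmony changes — an anticipation.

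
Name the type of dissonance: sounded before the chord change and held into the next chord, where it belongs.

Approach: ahead of the chord change (typically by step), so it is dissonant against the current harmony. Departure: none — the same pitch is restated or held and is a chord tone of the new harmony.
Dissonant first, consonant once the harmony catches up: the note simply arrives early — an anticipation. (The reverse timing, consonant first and dissonant after the change, would be a suspension or retardation.)

Anticipation.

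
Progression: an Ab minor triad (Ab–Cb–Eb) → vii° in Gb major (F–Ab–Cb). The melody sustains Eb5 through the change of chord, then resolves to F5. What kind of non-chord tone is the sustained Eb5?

The harmony at that moment is F diminished triad (F, Ab, Cb); Eb5 is not a chord tone.
It is held over (the same pitch as the preceding Eb5) and left by step up to F5.
Held over from the previous chord and resolving up by step — a retardation.

Eb5 is a retardation.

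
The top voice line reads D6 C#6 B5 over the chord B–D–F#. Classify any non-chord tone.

The harmony at that moment is B minor triad (B, D, F#); C#6 is not a chord tone.
It is approached by step down from D6 and left by step down to B5.
Step in, step out in the same direction — a passing tone.

C#6 is a passing tone.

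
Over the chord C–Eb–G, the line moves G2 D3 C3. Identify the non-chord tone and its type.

D3 is an appoggiatura.

The harmony at that moment is C minor triad (C, Eb, G); D3 is not a chord tone.
It is approached by leap up from G2 and left by step down to C3.
Leap in, step out — an appoggiatura.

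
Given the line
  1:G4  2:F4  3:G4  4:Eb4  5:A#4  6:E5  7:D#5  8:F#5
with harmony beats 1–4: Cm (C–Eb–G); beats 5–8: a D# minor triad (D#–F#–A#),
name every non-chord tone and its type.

F4 (beat 2) — neighbor tone; E5 (beat 6) — appoggiatura.

The harmony at that moment is C minor triad (C, Eb, G); F4 is not a chord tone.
It is approached by step down from G4 and left by step up to G4.
Step away and step back to the same note — a neighbor tone (lower neighbor).
The harmony at that moment is D# minor triad (D#, F#, A#); E5 is not a chord tone.
It is approached by leap up from A#4 and left by step down to D#5.
Leap in, step out — an appoggiatura.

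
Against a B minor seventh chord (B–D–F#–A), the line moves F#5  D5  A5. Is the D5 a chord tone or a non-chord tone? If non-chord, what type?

B minor seventh chord contains B, D, F#, A; D is the third, so it is a chord tone.

Chord tone (the third of B minor seventh chord).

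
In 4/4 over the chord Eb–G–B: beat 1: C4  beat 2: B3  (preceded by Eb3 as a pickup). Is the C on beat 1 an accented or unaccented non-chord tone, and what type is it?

Accented appoggiatura.

The harmony at that moment is Eb augmented triad (Eb, G, B); C4 is not a chord tone.
It is approached by leap up from Eb3 and left by step down to B3.
Leap in, step out — an appoggiatura.
It falls on the downbeat, so it is accented.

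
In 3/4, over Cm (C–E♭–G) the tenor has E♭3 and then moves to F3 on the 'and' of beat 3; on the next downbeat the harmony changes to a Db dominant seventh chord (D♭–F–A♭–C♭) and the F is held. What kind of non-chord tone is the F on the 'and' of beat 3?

Anticipation.

The harmony at that moment is C minor triad (C, E♭, G); F3 is not a chord tone.
It is approached by step up from E♭3 and then sustained as the same pitch into the next harmony.
Arriving early and becoming a chord tone when the harmony changes — an anticipation.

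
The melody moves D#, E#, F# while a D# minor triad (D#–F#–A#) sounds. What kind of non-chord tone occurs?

E# is a passing tone.

The harmony at that moment is D# minor triad (D#, F#, A#); E# is not a chord tone.
It is approached by step up from D# and left by step up to F#.
Step in, step out in the same direction — a passing tone.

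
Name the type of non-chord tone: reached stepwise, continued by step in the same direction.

Passing tone.

Approach: by step. Departure: by step, continuing in the same direction.
Stepwise on both sides with no change of direction means the note fills in the space between two different chord tones — a passing tone. (Had it turned back to its starting note it would be a neighbor tone instead.)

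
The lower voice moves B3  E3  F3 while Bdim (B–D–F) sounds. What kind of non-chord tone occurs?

The harmony at that moment is B diminished triad (B, D, F); E3 is not a chord tone.
It is approached by leap down from B3 and left by step up to F3.
Leap in, step out — an appoggiatura.

E3 is an appoggiatura.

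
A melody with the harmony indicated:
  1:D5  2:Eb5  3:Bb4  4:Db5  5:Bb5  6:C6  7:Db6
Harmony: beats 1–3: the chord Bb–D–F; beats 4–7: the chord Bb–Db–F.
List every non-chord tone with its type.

The harmony at that moment is Bb major triad (Bb, D, F); Eb5 is not a chord tone.
It is approached by step up from D5 and left by leap down to Bb4.
Step in, leap out — an escape tone.
The harmony at that moment is Bb minor triad (Bb, Db, F); C6 is not a chord tone.
It is approached by step up from Bb5 and left by step up to Db6.
Step in, step out in the same direction — a passing tone.

Eb5 (beat 2) — escape tone; C6 (beat 6) — passing tone.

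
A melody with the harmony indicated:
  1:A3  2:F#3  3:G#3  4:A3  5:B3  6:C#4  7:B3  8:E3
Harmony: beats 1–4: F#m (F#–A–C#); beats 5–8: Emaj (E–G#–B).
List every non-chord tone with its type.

G#3 (beat 3) — passing tone; C#4 (beat 6) — neighbor tone.

The harmony at that moment is F# minor triad (F#, A, C#); G#3 is not a chord tone.
It is approached by step up from F#3 and left by step up to A3.
Step in, step out in the same direction — a passing tone.
The harmony at that moment is E major triad (E, G#, B); C#4 is not a chord tone.
It is approached by step up from B3 and left by step down to B3.
Step away and step back to the same note — a neighbor tone (upper neighbor).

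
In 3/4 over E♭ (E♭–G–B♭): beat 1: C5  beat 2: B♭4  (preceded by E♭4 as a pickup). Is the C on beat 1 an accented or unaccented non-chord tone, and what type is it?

Accented appoggiatura.

The harmony at that moment is E♭ major triad (E♭, G, B♭); C5 is not a chord tone.
It is approached by leap up from E♭4 and left by step down to B♭4.
Leap in, step out — an appoggiatura.
It falls on the downbeat, so it is accented.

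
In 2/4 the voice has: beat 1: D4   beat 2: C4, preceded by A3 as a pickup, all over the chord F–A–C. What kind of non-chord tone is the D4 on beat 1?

Appoggiatura.

The harmony at that moment is F major triad (F, A, C); D4 is not a chord tone.
It is approached by leap up from A3 and left by step down to C4.
Leap in, step out, metrically accented — an appoggiatura.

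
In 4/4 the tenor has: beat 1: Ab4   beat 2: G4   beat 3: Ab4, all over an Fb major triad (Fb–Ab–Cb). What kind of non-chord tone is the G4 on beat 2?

The harmony at that moment is Fb major triad (Fb, Ab, Cb); G4 is not a chord tone.
It is approached by step down from Ab4 and left by step up to Ab4.
Step away and step back to the same note — a neighbor tone (lower neighbor).

Lower neighbor tone.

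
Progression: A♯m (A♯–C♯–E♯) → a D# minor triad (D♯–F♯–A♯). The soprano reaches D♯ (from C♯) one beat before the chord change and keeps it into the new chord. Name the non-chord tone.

D♯ is an anticipation.

The harmony at that moment is A♯ minor triad (A♯, C♯, E♯); D♯ is not a chord tone.
It is approached by step up from C♯ and then sustained as the same pitch into the next harmony.
Arriving early and becoming a chord tone when the harmony changes — an anticipation.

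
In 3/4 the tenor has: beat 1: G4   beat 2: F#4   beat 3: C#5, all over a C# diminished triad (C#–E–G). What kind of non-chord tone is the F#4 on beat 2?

Escape tone.

The harmony at that moment is C# diminished triad (C#, E, G); F#4 is not a chord tone.
It is approached by step down from G4 and left by leap up to C#5.
Step in, leap out, on a weak beat — an escape tone.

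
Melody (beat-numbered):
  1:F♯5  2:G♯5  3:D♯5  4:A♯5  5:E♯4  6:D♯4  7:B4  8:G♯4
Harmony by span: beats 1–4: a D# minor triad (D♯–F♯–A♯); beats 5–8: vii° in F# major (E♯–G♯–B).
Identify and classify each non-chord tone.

G♯5 (beat 2) — escape tone; D♯4 (beat 6) — escape tone.

The harmony at that moment is D♯ minor triad (D♯, F♯, A♯); G♯5 is not a chord tone.
It is approached by step up from F♯5 and left by leap down to D♯5.
Step in, leap out — an escape tone.
The harmony at that moment is E♯ diminished triad (E♯, G♯, B); D♯4 is not a chord tone.
It is approached by step down from E♯4 and left by leap up to B4.
Step in, leap out — an escape tone.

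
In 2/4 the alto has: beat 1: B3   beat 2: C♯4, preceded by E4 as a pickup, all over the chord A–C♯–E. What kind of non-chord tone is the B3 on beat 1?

The harmony at that moment is A major triad (A, C♯, E); B3 is not a chord tone.
It is approached by leap down from E4 and left by step up to C♯4.
Leap in, step out, metrically accented — an appoggiatura.

Appoggiatura.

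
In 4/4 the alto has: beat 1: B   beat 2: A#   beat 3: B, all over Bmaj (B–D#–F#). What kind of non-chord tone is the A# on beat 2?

Lower neighbor tone.

The harmony at that moment is B major triad (B, D#, F#); A# is not a chord tone.
It is approached by step down from B and left by step up to B.
Step away and step back to the same note — a neighbor tone (lower neighbor).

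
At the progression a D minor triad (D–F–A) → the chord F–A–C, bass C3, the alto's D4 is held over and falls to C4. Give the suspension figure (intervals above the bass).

At the second chord the bass is C3. The suspended D4 lies a ninth above the bass; after resolving down by step to C4, the interval above the bass becomes an octave.
Suspension figures are named by those two intervals: 9–8.

9–8 suspension.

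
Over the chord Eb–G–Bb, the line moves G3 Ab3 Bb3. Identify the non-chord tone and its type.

Ab3 is a passing tone.

The harmony at that moment is Eb major triad (Eb, G, Bb); Ab3 is not a chord tone.
It is approached by step up from G3 and left by step up to Bb3.
Step in, step out in the same direction — a passing tone.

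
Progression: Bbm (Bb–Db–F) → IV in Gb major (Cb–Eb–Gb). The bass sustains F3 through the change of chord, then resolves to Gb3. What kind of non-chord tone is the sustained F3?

The harmony at that moment is Cb major triad (Cb, Eb, Gb); F3 is not a chord tone.
It is held over (the same pitch as the preceding F3) and left by step up to Gb3.
Held over from the previous chord and resolving up by step — a retardation.

F3 is a retardation.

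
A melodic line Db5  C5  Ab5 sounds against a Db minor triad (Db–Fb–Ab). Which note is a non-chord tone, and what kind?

The harmony at that moment is Db minor triad (Db, Fb, Ab); C5 is not a chord tone.
It is approached by step down from Db5 and left by leap up to Ab5.
Step in, leap out — an escape tone.

C5 is an escape tone.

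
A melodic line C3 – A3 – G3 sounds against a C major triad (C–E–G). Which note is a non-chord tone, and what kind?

A3 is an appoggiatura.

The harmony at that moment is C major triad (C, E, G); A3 is not a chord tone.
It is approached by leap up from C3 and left by step down to G3.
Leap in, step out — an appoggiatura.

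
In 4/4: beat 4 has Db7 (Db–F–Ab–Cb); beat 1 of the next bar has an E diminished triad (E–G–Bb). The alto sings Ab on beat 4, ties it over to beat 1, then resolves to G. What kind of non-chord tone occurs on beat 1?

The harmony at that moment is E diminished triad (E, G, Bb); Ab is not a chord tone.
It is held over (the same pitch as the preceding Ab) and left by step down to G.
Held over from the previous chord and resolving down by step — a suspension.

Suspension.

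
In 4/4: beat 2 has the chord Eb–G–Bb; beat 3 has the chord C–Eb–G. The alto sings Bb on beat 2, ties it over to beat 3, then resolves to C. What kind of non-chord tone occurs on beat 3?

The harmony at that moment is C minor triad (C, Eb, G); Bb is not a chord tone.
It is held over (the same pitch as the preceding Bb) and left by step up to C.
Held over from the previous chord and resolving up by step — a retardation.

Retardation.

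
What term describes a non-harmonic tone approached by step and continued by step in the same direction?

Passing tone.

Approach: by step. Departure: by step, continuing in the same direction.
Stepwise on both sides with no change of direction means the note fills in the space between two different chord tones — a passing tone. (Had it turned back to its starting note it would be a neighbor tone instead.)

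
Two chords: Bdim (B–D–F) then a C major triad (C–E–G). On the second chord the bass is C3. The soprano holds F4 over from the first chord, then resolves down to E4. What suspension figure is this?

4–3 suspension.

At the second chord the bass is C3. The suspended F4 lies a fourth above the bass; after resolving down by step to E4, the interval above the bass becomes a third.
Suspension figures are named by those two intervals: 4–3.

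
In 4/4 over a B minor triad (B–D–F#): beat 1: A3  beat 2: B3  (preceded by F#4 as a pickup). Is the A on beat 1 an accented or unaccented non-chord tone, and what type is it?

The harmony at that moment is B minor triad (B, D, F#); A3 is not a chord tone.
It is approached by leap down from F#4 and left by step up to B3.
Leap in, step out — an appoggiatura.
It falls on the downbeat, so it is accented.

Accented appoggiatura.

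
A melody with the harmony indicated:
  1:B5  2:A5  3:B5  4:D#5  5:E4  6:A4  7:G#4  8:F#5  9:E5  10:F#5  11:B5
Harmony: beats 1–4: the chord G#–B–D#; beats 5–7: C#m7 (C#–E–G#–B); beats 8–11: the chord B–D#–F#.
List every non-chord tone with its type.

The harmony at that moment is G# minor triad (G#, B, D#); A5 is not a chord tone.
It is approached by step down from B5 and left by step up to B5.
Step away and step back to the same note — a neighbor tone (lower neighbor).
The harmony at that moment is C# minor seventh chord (C#, E, G#, B); A4 is not a chord tone.
It is approached by leap up from E4 and left by step down to G#4.
Leap in, step out — an appoggiatura.
The harmony at that moment is B major triad (B, D#, F#); E5 is not a chord tone.
It is approached by step down from F#5 and left by step up to F#5.
Step away and step back to the same note — a neighbor tone (lower neighbor).

A5 (beat 2) — neighbor tone; A4 (beat 6) — appoggiatura; E5 (beat 9) — neighbor tone.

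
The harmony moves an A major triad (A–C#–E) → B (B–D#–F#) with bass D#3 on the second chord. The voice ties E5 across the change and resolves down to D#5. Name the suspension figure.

9–8 suspension.

At the second chord the bass is D#3. The suspended E5 lies a ninth above the bass; after resolving down by step to D#5, the interval above the bass becomes an octave.
Suspension figures are named by those two intervals: 9–8.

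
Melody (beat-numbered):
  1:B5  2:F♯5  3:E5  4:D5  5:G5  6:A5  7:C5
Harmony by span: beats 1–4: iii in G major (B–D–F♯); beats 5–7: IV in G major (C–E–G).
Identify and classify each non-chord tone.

E5 (beat 3) — passing tone; A5 (beat 6) — escape tone.

The harmony at that moment is B minor triad (B, D, F♯); E5 is not a chord tone.
It is approached by step down from F♯5 and left by step down to D5.
Step in, step out in the same direction — a passing tone.
The harmony at that moment is C major triad (C, E, G); A5 is not a chord tone.
It is approached by step up from G5 and left by leap down to C5.
Step in, leap out — an escape tone.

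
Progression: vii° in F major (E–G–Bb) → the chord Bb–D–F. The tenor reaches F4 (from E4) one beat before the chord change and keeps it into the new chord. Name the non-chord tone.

F4 is an anticipation.

The harmony at that moment is E diminished triad (E, G, Bb); F4 is not a chord tone.
It is approached by step up from E4 and then sustained as the same pitch into the next harmony.
Arriving early and becoming a chord tone when the harmony changes — an anticipation.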